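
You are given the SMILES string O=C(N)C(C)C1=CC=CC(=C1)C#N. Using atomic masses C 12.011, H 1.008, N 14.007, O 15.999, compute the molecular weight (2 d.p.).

First, the molecular formula is C10H10N2O (counting implicit H from valence).
  C: 10 × 12.011 = 120.110
  H: 10 × 1.008 = 10.080
  N: 2 × 14.007 = 28.014
  O: 1 × 15.999 = 15.999
Sum: 10×12.011 + 10×1.008 + 2×14.007 + 1×15.999 = 174.203 → 174.20 g/mol.

174.20 g/mol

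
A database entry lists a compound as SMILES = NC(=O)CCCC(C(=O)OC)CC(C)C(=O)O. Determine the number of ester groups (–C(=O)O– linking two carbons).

The ester motif appears at heavy-atom position 8 in the SMILES.
Other groups present: 1 amide, 1 carboxylic acid.
Ester count: 1.

1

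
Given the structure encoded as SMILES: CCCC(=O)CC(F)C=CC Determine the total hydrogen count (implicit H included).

15

Walk through each heavy atom and fill implicit hydrogens from standard valence (C 4, N 3, O 2, S 2, halogen 1):
  atom 1: C, bond orders sum to 1 (valence 4) → 3 H
  atom 2: C, bond orders sum to 2 (valence 4) → 2 H
  atom 3: C, bond orders sum to 2 (valence 4) → 2 H
  atom 4: C, bond orders sum to 4 (valence 4) → 0 H
  atom 5: O, bond orders sum to 2 (valence 2) → 0 H
  atom 6: C, bond orders sum to 2 (valence 4) → 2 H
  atom 7: C, bond orders sum to 3 (valence 4) → 1 H
  atom 8: F (halogen, monovalent) → 0 H
  atom 9: C, bond orders sum to 3 (valence 4) → 1 H
  atom 10: C, bond orders sum to 3 (valence 4) → 1 H
  atom 11: C, bond orders sum to 1 (valence 4) → 3 H
Total hydrogens: 15.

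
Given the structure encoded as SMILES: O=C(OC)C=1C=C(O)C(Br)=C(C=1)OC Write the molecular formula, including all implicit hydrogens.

C9H9BrO4

Walk through each heavy atom and fill implicit hydrogens from standard valence (C 4, N 3, O 2, S 2, halogen 1):
  atom 1: O, bond orders sum to 2 (valence 2) → 0 H
  atom 2: C, bond orders sum to 4 (valence 4) → 0 H
  atom 3: O, bond orders sum to 2 (valence 2) → 0 H
  atom 4: C, bond orders sum to 1 (valence 4) → 3 H
  atom 5: C, bond orders sum to 4 (valence 4) → 0 H
  atom 6: C, bond orders sum to 3 (valence 4) → 1 H
  atom 7: C, bond orders sum to 4 (valence 4) → 0 H
  atom 8: O, bond orders sum to 1 (valence 2) → 1 H
  atom 9: C, bond orders sum to 4 (valence 4) → 0 H
  atom 10: Br (halogen, monovalent) → 0 H
  atom 11: C, bond orders sum to 4 (valence 4) → 0 H
  atom 12: C, bond orders sum to 3 (valence 4) → 1 H
  atom 13: O, bond orders sum to 2 (valence 2) → 0 H
  atom 14: C, bond orders sum to 1 (valence 4) → 3 H
Totals → C:9, H:9, Br:1, O:4.
In Hill order: C9H9BrO4.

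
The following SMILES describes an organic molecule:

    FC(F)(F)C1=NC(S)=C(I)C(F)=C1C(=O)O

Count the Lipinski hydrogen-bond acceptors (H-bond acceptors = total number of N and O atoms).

3

N atoms: 1; O atoms: 2.
Lipinski HBA = 1 + 2 = 3.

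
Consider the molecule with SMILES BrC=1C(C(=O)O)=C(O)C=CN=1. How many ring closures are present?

In SMILES, each pair of matching ring-closure digits denotes one ring-closing bond; the number of such bonds equals the number of independent rings.
Ring-closure bonds here: 1.

1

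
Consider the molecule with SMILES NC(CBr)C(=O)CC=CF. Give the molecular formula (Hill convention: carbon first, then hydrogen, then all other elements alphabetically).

C6H9BrFNO

Walk through each heavy atom and fill implicit hydrogens from standard valence (C 4, N 3, O 2, S 2, halogen 1):
  atom 1: N, bond orders sum to 1 (valence 3) → 2 H
  atom 2: C, bond orders sum to 3 (valence 4) → 1 H
  atom 3: C, bond orders sum to 2 (valence 4) → 2 H
  atom 4: Br (halogen, monovalent) → 0 H
  atom 5: C, bond orders sum to 4 (valence 4) → 0 H
  atom 6: O, bond orders sum to 2 (valence 2) → 0 H
  atom 7: C, bond orders sum to 2 (valence 4) → 2 H
  atom 8: C, bond orders sum to 3 (valence 4) → 1 H
  atom 9: C, bond orders sum to 3 (valence 4) → 1 H
  atom 10: F (halogen, monovalent) → 0 H
Totals → C:6, H:9, Br:1, F:1, N:1, O:1.
In Hill order: C6H9BrFNO.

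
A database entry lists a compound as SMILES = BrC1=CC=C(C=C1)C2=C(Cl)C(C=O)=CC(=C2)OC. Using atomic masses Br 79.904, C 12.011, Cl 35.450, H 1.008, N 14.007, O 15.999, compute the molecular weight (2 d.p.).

325.59 g/mol

First, the molecular formula is C14H10BrClO2 (counting implicit H from valence).
  Br: 1 × 79.904 = 79.904
  C: 14 × 12.011 = 168.154
  Cl: 1 × 35.450 = 35.450
  H: 10 × 1.008 = 10.080
  O: 2 × 15.999 = 31.998
Sum: 1×79.904 + 14×12.011 + 1×35.450 + 10×1.008 + 2×15.999 = 325.586 → 325.59 g/mol.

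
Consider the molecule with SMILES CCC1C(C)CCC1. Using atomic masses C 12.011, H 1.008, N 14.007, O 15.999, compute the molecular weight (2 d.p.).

First, the molecular formula is C8H16 (counting implicit H from valence).
  C: 8 × 12.011 = 96.088
  H: 16 × 1.008 = 16.128
Sum: 8×12.011 + 16×1.008 = 112.216 → 112.22 g/mol.

112.22 g/mol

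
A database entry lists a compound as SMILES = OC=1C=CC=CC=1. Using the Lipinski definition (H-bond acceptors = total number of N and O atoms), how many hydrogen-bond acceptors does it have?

N atoms: 0; O atoms: 1.
Lipinski HBA = 0 + 1 = 1.

1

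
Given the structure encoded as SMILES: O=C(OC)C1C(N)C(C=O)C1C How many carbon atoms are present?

Count every carbon token in the SMILES (each C, including those in ring-closure positions and inside branches).
Carbon count: 8.

8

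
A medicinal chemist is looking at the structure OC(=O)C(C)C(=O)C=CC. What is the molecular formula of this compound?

C7H10O3

Walk through each heavy atom and fill implicit hydrogens from standard valence (C 4, N 3, O 2, S 2, halogen 1):
  atom 1: O, bond orders sum to 1 (valence 2) → 1 H
  atom 2: C, bond orders sum to 4 (valence 4) → 0 H
  atom 3: O, bond orders sum to 2 (valence 2) → 0 H
  atom 4: C, bond orders sum to 3 (valence 4) → 1 H
  atom 5: C, bond orders sum to 1 (valence 4) → 3 H
  atom 6: C, bond orders sum to 4 (valence 4) → 0 H
  atom 7: O, bond orders sum to 2 (valence 2) → 0 H
  atom 8: C, bond orders sum to 3 (valence 4) → 1 H
  atom 9: C, bond orders sum to 3 (valence 4) → 1 H
  atom 10: C, bond orders sum to 1 (valence 4) → 3 H
Totals → C:7, H:10, O:3.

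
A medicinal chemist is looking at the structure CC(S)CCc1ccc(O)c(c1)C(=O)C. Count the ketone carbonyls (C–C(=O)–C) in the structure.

1

The ketone motif appears at heavy-atom position 13 in the SMILES.
Other groups present: 1 hydroxyl, 1 thiol.
Ketone count: 1.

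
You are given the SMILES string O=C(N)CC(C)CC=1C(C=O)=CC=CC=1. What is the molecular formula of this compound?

Walk through each heavy atom and fill implicit hydrogens from standard valence (C 4, N 3, O 2, S 2, halogen 1):
  atom 1: O, bond orders sum to 2 (valence 2) → 0 H
  atom 2: C, bond orders sum to 4 (valence 4) → 0 H
  atom 3: N, bond orders sum to 1 (valence 3) → 2 H
  atom 4: C, bond orders sum to 2 (valence 4) → 2 H
  atom 5: C, bond orders sum to 3 (valence 4) → 1 H
  atom 6: C, bond orders sum to 1 (valence 4) → 3 H
  atom 7: C, bond orders sum to 2 (valence 4) → 2 H
  atom 8: C, bond orders sum to 4 (valence 4) → 0 H
  atom 9: C, bond orders sum to 4 (valence 4) → 0 H
  atom 10: C, bond orders sum to 3 (valence 4) → 1 H
  atom 11: O, bond orders sum to 2 (valence 2) → 0 H
  atom 12: C, bond orders sum to 3 (valence 4) → 1 H
  atom 13: C, bond orders sum to 3 (valence 4) → 1 H
  atom 14: C, bond orders sum to 3 (valence 4) → 1 H
  atom 15: C, bond orders sum to 3 (valence 4) → 1 H
Totals → C:12, H:15, N:1, O:2.

C12H15NO2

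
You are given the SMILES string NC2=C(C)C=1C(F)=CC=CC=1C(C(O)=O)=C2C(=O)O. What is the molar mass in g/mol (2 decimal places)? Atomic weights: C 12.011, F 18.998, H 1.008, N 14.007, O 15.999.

First, the molecular formula is C13H10FNO4 (counting implicit H from valence).
  C: 13 × 12.011 = 156.143
  F: 1 × 18.998 = 18.998
  H: 10 × 1.008 = 10.080
  N: 1 × 14.007 = 14.007
  O: 4 × 15.999 = 63.996
Sum: 13×12.011 + 1×18.998 + 10×1.008 + 1×14.007 + 4×15.999 = 263.224 → 263.22 g/mol.

263.22 g/mol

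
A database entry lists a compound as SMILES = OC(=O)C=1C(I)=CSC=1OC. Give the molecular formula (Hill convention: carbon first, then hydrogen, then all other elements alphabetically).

C6H5IO3S

Walk through each heavy atom and fill implicit hydrogens from standard valence (C 4, N 3, O 2, S 2, halogen 1):
  atom 1: O, bond orders sum to 1 (valence 2) → 1 H
  atom 2: C, bond orders sum to 4 (valence 4) → 0 H
  atom 3: O, bond orders sum to 2 (valence 2) → 0 H
  atom 4: C, bond orders sum to 4 (valence 4) → 0 H
  atom 5: C, bond orders sum to 4 (valence 4) → 0 H
  atom 6: I (halogen, monovalent) → 0 H
  atom 7: C, bond orders sum to 3 (valence 4) → 1 H
  atom 8: S, bond orders sum to 2 (valence 2) → 0 H
  atom 9: C, bond orders sum to 4 (valence 4) → 0 H
  atom 10: O, bond orders sum to 2 (valence 2) → 0 H
  atom 11: C, bond orders sum to 1 (valence 4) → 3 H
Totals → C:6, H:5, I:1, O:3, S:1.
In Hill order: C6H5IO3S.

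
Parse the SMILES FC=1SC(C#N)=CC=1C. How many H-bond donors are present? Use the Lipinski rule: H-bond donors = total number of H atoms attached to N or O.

0

Donors: find every N or O and count the H atoms it carries.
  atom 6 (N): bond orders sum to 3 → 0 H
Lipinski HBD = 0.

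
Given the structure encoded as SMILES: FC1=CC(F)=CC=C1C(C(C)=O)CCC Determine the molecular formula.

C12H14F2O

Walk through each heavy atom and fill implicit hydrogens from standard valence (C 4, N 3, O 2, S 2, halogen 1):
  atom 1: F (halogen, monovalent) → 0 H
  atom 2: C, bond orders sum to 4 (valence 4) → 0 H
  atom 3: C, bond orders sum to 3 (valence 4) → 1 H
  atom 4: C, bond orders sum to 4 (valence 4) → 0 H
  atom 5: F (halogen, monovalent) → 0 H
  atom 6: C, bond orders sum to 3 (valence 4) → 1 H
  atom 7: C, bond orders sum to 3 (valence 4) → 1 H
  atom 8: C, bond orders sum to 4 (valence 4) → 0 H
  atom 9: C, bond orders sum to 3 (valence 4) → 1 H
  atom 10: C, bond orders sum to 4 (valence 4) → 0 H
  atom 11: C, bond orders sum to 1 (valence 4) → 3 H
  atom 12: O, bond orders sum to 2 (valence 2) → 0 H
  atom 13: C, bond orders sum to 2 (valence 4) → 2 H
  atom 14: C, bond orders sum to 2 (valence 4) → 2 H
  atom 15: C, bond orders sum to 1 (valence 4) → 3 H
Totals → C:12, H:14, F:2, O:1.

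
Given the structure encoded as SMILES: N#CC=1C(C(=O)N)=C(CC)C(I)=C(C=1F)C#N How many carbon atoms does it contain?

Count every carbon token in the SMILES (each C, including those in ring-closure positions and inside branches).
Carbon count: 11.

11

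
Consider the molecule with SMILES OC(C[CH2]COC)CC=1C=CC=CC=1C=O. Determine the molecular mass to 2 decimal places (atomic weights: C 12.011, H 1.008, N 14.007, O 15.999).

222.28 g/mol

First, the molecular formula is C13H18O3 (counting implicit H from valence).
  C: 13 × 12.011 = 156.143
  H: 18 × 1.008 = 18.144
  O: 3 × 15.999 = 47.997
Sum: 13×12.011 + 18×1.008 + 3×15.999 = 222.284 → 222.28 g/mol.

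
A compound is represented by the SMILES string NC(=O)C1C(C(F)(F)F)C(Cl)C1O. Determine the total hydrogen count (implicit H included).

7

Walk through each heavy atom and fill implicit hydrogens from standard valence (C 4, N 3, O 2, S 2, halogen 1):
  atom 1: N, bond orders sum to 1 (valence 3) → 2 H
  atom 2: C, bond orders sum to 4 (valence 4) → 0 H
  atom 3: O, bond orders sum to 2 (valence 2) → 0 H
  atom 4: C, bond orders sum to 3 (valence 4) → 1 H
  atom 5: C, bond orders sum to 3 (valence 4) → 1 H
  atom 6: C, bond orders sum to 4 (valence 4) → 0 H
  atom 7: F (halogen, monovalent) → 0 H
  atom 8: F (halogen, monovalent) → 0 H
  atom 9: F (halogen, monovalent) → 0 H
  atom 10: C, bond orders sum to 3 (valence 4) → 1 H
  atom 11: Cl (halogen, monovalent) → 0 H
  atom 12: C, bond orders sum to 3 (valence 4) → 1 H
  atom 13: O, bond orders sum to 1 (valence 2) → 1 H
Total hydrogens: 7.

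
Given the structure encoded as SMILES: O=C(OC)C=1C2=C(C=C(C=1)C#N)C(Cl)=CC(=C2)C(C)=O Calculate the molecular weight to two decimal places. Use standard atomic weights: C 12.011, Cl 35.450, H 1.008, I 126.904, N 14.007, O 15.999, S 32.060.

287.70 g/mol

First, the molecular formula is C15H10ClNO3 (counting implicit H from valence).
  C: 15 × 12.011 = 180.165
  Cl: 1 × 35.450 = 35.450
  H: 10 × 1.008 = 10.080
  N: 1 × 14.007 = 14.007
  O: 3 × 15.999 = 47.997
Sum: 15×12.011 + 1×35.450 + 10×1.008 + 1×14.007 + 3×15.999 = 287.699 → 287.70 g/mol.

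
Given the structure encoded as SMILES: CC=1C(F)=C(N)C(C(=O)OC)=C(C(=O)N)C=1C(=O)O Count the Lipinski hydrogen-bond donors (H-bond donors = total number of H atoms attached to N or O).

5

Donors: find every N or O and count the H atoms it carries.
  atom 6 (N): bond orders sum to 1 → 2 H
  atom 9 (O): bond orders sum to 2 → 0 H
  atom 10 (O): bond orders sum to 2 → 0 H
  atom 14 (O): bond orders sum to 2 → 0 H
  atom 15 (N): bond orders sum to 1 → 2 H
  atom 18 (O): bond orders sum to 2 → 0 H
  atom 19 (O): bond orders sum to 1 → 1 H
Lipinski HBD = 5.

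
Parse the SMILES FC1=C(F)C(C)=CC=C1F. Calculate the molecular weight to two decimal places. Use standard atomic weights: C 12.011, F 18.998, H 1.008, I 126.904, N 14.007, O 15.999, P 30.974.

146.11 g/mol

First, the molecular formula is C7H5F3 (counting implicit H from valence).
  C: 7 × 12.011 = 84.077
  F: 3 × 18.998 = 56.994
  H: 5 × 1.008 = 5.040
Sum: 7×12.011 + 3×18.998 + 5×1.008 = 146.111 → 146.11 g/mol.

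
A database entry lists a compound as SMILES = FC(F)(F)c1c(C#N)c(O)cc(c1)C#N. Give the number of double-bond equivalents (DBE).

Molecular formula: C9H3F3N2O.
DoU = (2C + 2 + N − H − X) / 2, where X is the halogen count and O/S are ignored.
    = (2·9 + 2 + 2 − 3 − 3) / 2 = 16 / 2 = 8.

8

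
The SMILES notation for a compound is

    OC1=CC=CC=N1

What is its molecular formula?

Walk through each heavy atom and fill implicit hydrogens from standard valence (C 4, N 3, O 2, S 2, halogen 1):
  atom 1: O, bond orders sum to 1 (valence 2) → 1 H
  atom 2: C, bond orders sum to 4 (valence 4) → 0 H
  atom 3: C, bond orders sum to 3 (valence 4) → 1 H
  atom 4: C, bond orders sum to 3 (valence 4) → 1 H
  atom 5: C, bond orders sum to 3 (valence 4) → 1 H
  atom 6: C, bond orders sum to 3 (valence 4) → 1 H
  atom 7: N, bond orders sum to 3 (valence 3) → 0 H
Totals → C:5, H:5, N:1, O:1.
In Hill order: C5H5NO.

C5H5NO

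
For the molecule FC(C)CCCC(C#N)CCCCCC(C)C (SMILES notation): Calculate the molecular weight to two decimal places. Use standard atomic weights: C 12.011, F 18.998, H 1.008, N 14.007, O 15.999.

241.39 g/mol

First, the molecular formula is C15H28FN (counting implicit H from valence).
  C: 15 × 12.011 = 180.165
  F: 1 × 18.998 = 18.998
  H: 28 × 1.008 = 28.224
  N: 1 × 14.007 = 14.007
Sum: 15×12.011 + 1×18.998 + 28×1.008 + 1×14.007 = 241.394 → 241.39 g/mol.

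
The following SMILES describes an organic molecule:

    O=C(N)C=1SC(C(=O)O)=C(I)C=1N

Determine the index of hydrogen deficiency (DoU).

5

Degree of unsaturation = (number of rings) + (number of π bonds).
Ring closures in the SMILES: 1.
π bonds: 4 double bonds (each 1 DoU) → 4 DoU from unsaturation.
Total DoU = 1 + 4 = 5.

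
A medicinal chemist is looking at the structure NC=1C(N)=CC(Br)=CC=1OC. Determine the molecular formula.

Walk through each heavy atom and fill implicit hydrogens from standard valence (C 4, N 3, O 2, S 2, halogen 1):
  atom 1: N, bond orders sum to 1 (valence 3) → 2 H
  atom 2: C, bond orders sum to 4 (valence 4) → 0 H
  atom 3: C, bond orders sum to 4 (valence 4) → 0 H
  atom 4: N, bond orders sum to 1 (valence 3) → 2 H
  atom 5: C, bond orders sum to 3 (valence 4) → 1 H
  atom 6: C, bond orders sum to 4 (valence 4) → 0 H
  atom 7: Br (halogen, monovalent) → 0 H
  atom 8: C, bond orders sum to 3 (valence 4) → 1 H
  atom 9: C, bond orders sum to 4 (valence 4) → 0 H
  atom 10: O, bond orders sum to 2 (valence 2) → 0 H
  atom 11: C, bond orders sum to 1 (valence 4) → 3 H
Totals → C:7, H:9, Br:1, N:2, O:1.

C7H9BrN2O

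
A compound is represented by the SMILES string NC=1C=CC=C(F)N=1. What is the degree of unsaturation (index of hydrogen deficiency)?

4

Degree of unsaturation = (number of rings) + (number of π bonds).
Ring closures in the SMILES: 1.
π bonds: 3 double bonds (each 1 DoU) → 3 DoU from unsaturation.
Total DoU = 1 + 3 = 4.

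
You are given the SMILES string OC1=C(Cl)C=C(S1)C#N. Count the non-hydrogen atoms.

Every atom symbol written in the SMILES (organic subset) is one heavy atom; implicit H are not written.
Heavy atoms by element → C:5, Cl:1, N:1, O:1, S:1.
Total: 9.

9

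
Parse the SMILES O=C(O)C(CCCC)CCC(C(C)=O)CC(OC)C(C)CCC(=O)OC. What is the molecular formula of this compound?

C20H36O6

Walk through each heavy atom and fill implicit hydrogens from standard valence (C 4, N 3, O 2, S 2, halogen 1):
  atom 1: O, bond orders sum to 2 (valence 2) → 0 H
  atom 2: C, bond orders sum to 4 (valence 4) → 0 H
  atom 3: O, bond orders sum to 1 (valence 2) → 1 H
  atom 4: C, bond orders sum to 3 (valence 4) → 1 H
  atom 5: C, bond orders sum to 2 (valence 4) → 2 H
  atom 6: C, bond orders sum to 2 (valence 4) → 2 H
  atom 7: C, bond orders sum to 2 (valence 4) → 2 H
  atom 8: C, bond orders sum to 1 (valence 4) → 3 H
  atom 9: C, bond orders sum to 2 (valence 4) → 2 H
  atom 10: C, bond orders sum to 2 (valence 4) → 2 H
  atom 11: C, bond orders sum to 3 (valence 4) → 1 H
  atom 12: C, bond orders sum to 4 (valence 4) → 0 H
  atom 13: C, bond orders sum to 1 (valence 4) → 3 H
  atom 14: O, bond orders sum to 2 (valence 2) → 0 H
  atom 15: C, bond orders sum to 2 (valence 4) → 2 H
  atom 16: C, bond orders sum to 3 (valence 4) → 1 H
  atom 17: O, bond orders sum to 2 (valence 2) → 0 H
  atom 18: C, bond orders sum to 1 (valence 4) → 3 H
  atom 19: C, bond orders sum to 3 (valence 4) → 1 H
  atom 20: C, bond orders sum to 1 (valence 4) → 3 H
  atom 21: C, bond orders sum to 2 (valence 4) → 2 H
  atom 22: C, bond orders sum to 2 (valence 4) → 2 H
  atom 23: C, bond orders sum to 4 (valence 4) → 0 H
  atom 24: O, bond orders sum to 2 (valence 2) → 0 H
  atom 25: O, bond orders sum to 2 (valence 2) → 0 H
  atom 26: C, bond orders sum to 1 (valence 4) → 3 H
Totals → C:20, H:36, O:6.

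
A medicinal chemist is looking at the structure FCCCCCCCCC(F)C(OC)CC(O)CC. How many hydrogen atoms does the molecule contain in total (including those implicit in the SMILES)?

Walk through each heavy atom and fill implicit hydrogens from standard valence (C 4, N 3, O 2, S 2, halogen 1):
  atom 1: F (halogen, monovalent) → 0 H
  atom 2: C, bond orders sum to 2 (valence 4) → 2 H
  atom 3: C, bond orders sum to 2 (valence 4) → 2 H
  atom 4: C, bond orders sum to 2 (valence 4) → 2 H
  atom 5: C, bond orders sum to 2 (valence 4) → 2 H
  atom 6: C, bond orders sum to 2 (valence 4) → 2 H
  atom 7: C, bond orders sum to 2 (valence 4) → 2 H
  atom 8: C, bond orders sum to 2 (valence 4) → 2 H
  atom 9: C, bond orders sum to 2 (valence 4) → 2 H
  atom 10: C, bond orders sum to 3 (valence 4) → 1 H
  atom 11: F (halogen, monovalent) → 0 H
  atom 12: C, bond orders sum to 3 (valence 4) → 1 H
  atom 13: O, bond orders sum to 2 (valence 2) → 0 H
  atom 14: C, bond orders sum to 1 (valence 4) → 3 H
  atom 15: C, bond orders sum to 2 (valence 4) → 2 H
  atom 16: C, bond orders sum to 3 (valence 4) → 1 H
  atom 17: O, bond orders sum to 1 (valence 2) → 1 H
  atom 18: C, bond orders sum to 2 (valence 4) → 2 H
  atom 19: C, bond orders sum to 1 (valence 4) → 3 H
Total hydrogens: 30.

30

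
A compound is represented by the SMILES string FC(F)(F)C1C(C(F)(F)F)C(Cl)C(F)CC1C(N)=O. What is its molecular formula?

Walk through each heavy atom and fill implicit hydrogens from standard valence (C 4, N 3, O 2, S 2, halogen 1):
  atom 1: F (halogen, monovalent) → 0 H
  atom 2: C, bond orders sum to 4 (valence 4) → 0 H
  atom 3: F (halogen, monovalent) → 0 H
  atom 4: F (halogen, monovalent) → 0 H
  atom 5: C, bond orders sum to 3 (valence 4) → 1 H
  atom 6: C, bond orders sum to 3 (valence 4) → 1 H
  atom 7: C, bond orders sum to 4 (valence 4) → 0 H
  atom 8: F (halogen, monovalent) → 0 H
  atom 9: F (halogen, monovalent) → 0 H
  atom 10: F (halogen, monovalent) → 0 H
  atom 11: C, bond orders sum to 3 (valence 4) → 1 H
  atom 12: Cl (halogen, monovalent) → 0 H
  atom 13: C, bond orders sum to 3 (valence 4) → 1 H
  atom 14: F (halogen, monovalent) → 0 H
  atom 15: C, bond orders sum to 2 (valence 4) → 2 H
  atom 16: C, bond orders sum to 3 (valence 4) → 1 H
  atom 17: C, bond orders sum to 4 (valence 4) → 0 H
  atom 18: N, bond orders sum to 1 (valence 3) → 2 H
  atom 19: O, bond orders sum to 2 (valence 2) → 0 H
Totals → C:9, H:9, Cl:1, F:7, N:1, O:1.
In Hill order: C9H9ClF7NO.

C9H9ClF7NO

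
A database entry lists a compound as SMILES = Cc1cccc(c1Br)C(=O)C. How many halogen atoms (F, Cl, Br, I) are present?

Halogen atoms appear at heavy-atom position 8 (1×Br).
Other groups present: 1 ketone.
Halogen count: 1.

1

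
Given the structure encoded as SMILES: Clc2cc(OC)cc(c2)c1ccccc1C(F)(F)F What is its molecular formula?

C14H10ClF3O

Walk through each heavy atom and fill implicit hydrogens from standard valence (C 4, N 3, O 2, S 2, halogen 1); for lowercase aromatic atoms, an aromatic c carries 1 H when it has two neighbours and 0 H with three, and aromatic n carries 0 H:
  atom 1: Cl (halogen, monovalent) → 0 H
  atom 2: aromatic c, 3 neighbours → 0 H
  atom 3: aromatic c, 2 neighbours → 1 H
  atom 4: aromatic c, 3 neighbours → 0 H
  atom 5: O, bond orders sum to 2 (valence 2) → 0 H
  atom 6: C, bond orders sum to 1 (valence 4) → 3 H
  atom 7: aromatic c, 2 neighbours → 1 H
  atom 8: aromatic c, 3 neighbours → 0 H
  atom 9: aromatic c, 2 neighbours → 1 H
  atom 10: aromatic c, 3 neighbours → 0 H
  atom 11: aromatic c, 2 neighbours → 1 H
  atom 12: aromatic c, 2 neighbours → 1 H
  atom 13: aromatic c, 2 neighbours → 1 H
  atom 14: aromatic c, 2 neighbours → 1 H
  atom 15: aromatic c, 3 neighbours → 0 H
  atom 16: C, bond orders sum to 4 (valence 4) → 0 H
  atom 17: F (halogen, monovalent) → 0 H
  atom 18: F (halogen, monovalent) → 0 H
  atom 19: F (halogen, monovalent) → 0 H
Totals → C:14, H:10, Cl:1, F:3, O:1.
In Hill order: C14H10ClF3O.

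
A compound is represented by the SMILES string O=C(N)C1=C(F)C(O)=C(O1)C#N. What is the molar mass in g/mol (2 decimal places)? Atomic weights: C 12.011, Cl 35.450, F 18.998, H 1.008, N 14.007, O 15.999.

First, the molecular formula is C6H3FN2O3 (counting implicit H from valence).
  C: 6 × 12.011 = 72.066
  F: 1 × 18.998 = 18.998
  H: 3 × 1.008 = 3.024
  N: 2 × 14.007 = 28.014
  O: 3 × 15.999 = 47.997
Sum: 6×12.011 + 1×18.998 + 3×1.008 + 2×14.007 + 3×15.999 = 170.099 → 170.10 g/mol.

170.10 g/mol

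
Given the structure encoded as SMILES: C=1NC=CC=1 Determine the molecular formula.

Walk through each heavy atom and fill implicit hydrogens from standard valence (C 4, N 3, O 2, S 2, halogen 1):
  atom 1: C, bond orders sum to 3 (valence 4) → 1 H
  atom 2: N, bond orders sum to 2 (valence 3) → 1 H
  atom 3: C, bond orders sum to 3 (valence 4) → 1 H
  atom 4: C, bond orders sum to 3 (valence 4) → 1 H
  atom 5: C, bond orders sum to 3 (valence 4) → 1 H
Totals → C:4, H:5, N:1.

C4H5N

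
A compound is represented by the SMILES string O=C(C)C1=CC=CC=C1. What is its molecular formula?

C8H8O

Walk through each heavy atom and fill implicit hydrogens from standard valence (C 4, N 3, O 2, S 2, halogen 1):
  atom 1: O, bond orders sum to 2 (valence 2) → 0 H
  atom 2: C, bond orders sum to 4 (valence 4) → 0 H
  atom 3: C, bond orders sum to 1 (valence 4) → 3 H
  atom 4: C, bond orders sum to 4 (valence 4) → 0 H
  atom 5: C, bond orders sum to 3 (valence 4) → 1 H
  atom 6: C, bond orders sum to 3 (valence 4) → 1 H
  atom 7: C, bond orders sum to 3 (valence 4) → 1 H
  atom 8: C, bond orders sum to 3 (valence 4) → 1 H
  atom 9: C, bond orders sum to 3 (valence 4) → 1 H
Totals → C:8, H:8, O:1.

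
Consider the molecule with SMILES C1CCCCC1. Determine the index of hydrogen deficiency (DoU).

1

Degree of unsaturation = (number of rings) + (number of π bonds).
Ring closures in the SMILES: 1.
π bonds: none → 0 DoU from unsaturation.
Total DoU = 1 + 0 = 1.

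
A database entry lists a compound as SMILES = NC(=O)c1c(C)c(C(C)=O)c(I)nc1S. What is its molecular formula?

C9H9IN2O2S

Walk through each heavy atom and fill implicit hydrogens from standard valence (C 4, N 3, O 2, S 2, halogen 1); for lowercase aromatic atoms, an aromatic c carries 1 H when it has two neighbours and 0 H with three, and aromatic n carries 0 H:
  atom 1: N, bond orders sum to 1 (valence 3) → 2 H
  atom 2: C, bond orders sum to 4 (valence 4) → 0 H
  atom 3: O, bond orders sum to 2 (valence 2) → 0 H
  atom 4: aromatic c, 3 neighbours → 0 H
  atom 5: aromatic c, 3 neighbours → 0 H
  atom 6: C, bond orders sum to 1 (valence 4) → 3 H
  atom 7: aromatic c, 3 neighbours → 0 H
  atom 8: C, bond orders sum to 4 (valence 4) → 0 H
  atom 9: C, bond orders sum to 1 (valence 4) → 3 H
  atom 10: O, bond orders sum to 2 (valence 2) → 0 H
  atom 11: aromatic c, 3 neighbours → 0 H
  atom 12: I (halogen, monovalent) → 0 H
  atom 13: aromatic n, 2 neighbours → 0 H
  atom 14: aromatic c, 3 neighbours → 0 H
  atom 15: S, bond orders sum to 1 (valence 2) → 1 H
Totals → C:9, H:9, I:1, N:2, O:2, S:1.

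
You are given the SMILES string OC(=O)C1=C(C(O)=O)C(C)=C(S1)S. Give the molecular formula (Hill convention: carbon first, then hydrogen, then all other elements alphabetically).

Walk through each heavy atom and fill implicit hydrogens from standard valence (C 4, N 3, O 2, S 2, halogen 1):
  atom 1: O, bond orders sum to 1 (valence 2) → 1 H
  atom 2: C, bond orders sum to 4 (valence 4) → 0 H
  atom 3: O, bond orders sum to 2 (valence 2) → 0 H
  atom 4: C, bond orders sum to 4 (valence 4) → 0 H
  atom 5: C, bond orders sum to 4 (valence 4) → 0 H
  atom 6: C, bond orders sum to 4 (valence 4) → 0 H
  atom 7: O, bond orders sum to 1 (valence 2) → 1 H
  atom 8: O, bond orders sum to 2 (valence 2) → 0 H
  atom 9: C, bond orders sum to 4 (valence 4) → 0 H
  atom 10: C, bond orders sum to 1 (valence 4) → 3 H
  atom 11: C, bond orders sum to 4 (valence 4) → 0 H
  atom 12: S, bond orders sum to 2 (valence 2) → 0 H
  atom 13: S, bond orders sum to 1 (valence 2) → 1 H
Totals → C:7, H:6, O:4, S:2.
In Hill order: C7H6O4S2.

C7H6O4S2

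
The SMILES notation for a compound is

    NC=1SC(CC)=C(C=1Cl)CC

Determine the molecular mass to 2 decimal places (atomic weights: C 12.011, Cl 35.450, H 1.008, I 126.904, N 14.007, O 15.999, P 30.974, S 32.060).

First, the molecular formula is C8H12ClNS (counting implicit H from valence).
  C: 8 × 12.011 = 96.088
  Cl: 1 × 35.450 = 35.450
  H: 12 × 1.008 = 12.096
  N: 1 × 14.007 = 14.007
  S: 1 × 32.060 = 32.060
Sum: 8×12.011 + 1×35.450 + 12×1.008 + 1×14.007 + 1×32.060 = 189.701 → 189.70 g/mol.

189.70 g/mol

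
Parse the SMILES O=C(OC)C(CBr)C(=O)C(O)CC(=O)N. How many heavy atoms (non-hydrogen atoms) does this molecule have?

Every atom symbol written in the SMILES (organic subset) is one heavy atom; implicit H are not written.
Heavy atoms by element → Br:1, C:8, N:1, O:5.
Total: 15.

15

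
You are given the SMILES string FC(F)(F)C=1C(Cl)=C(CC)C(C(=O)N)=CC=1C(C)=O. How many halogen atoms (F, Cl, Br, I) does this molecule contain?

Halogen atoms appear at heavy-atom positions 1, 3, 4, 7 (1×Cl, 3×F).
Other groups present: 1 amide, 1 ketone.
Halogen count: 4.

4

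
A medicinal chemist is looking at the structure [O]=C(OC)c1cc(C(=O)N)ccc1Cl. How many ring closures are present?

1

In SMILES, each pair of matching ring-closure digits denotes one ring-closing bond; the number of such bonds equals the number of independent rings.
Ring-closure bonds here: 1.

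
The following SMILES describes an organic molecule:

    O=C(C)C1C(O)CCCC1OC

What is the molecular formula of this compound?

Walk through each heavy atom and fill implicit hydrogens from standard valence (C 4, N 3, O 2, S 2, halogen 1):
  atom 1: O, bond orders sum to 2 (valence 2) → 0 H
  atom 2: C, bond orders sum to 4 (valence 4) → 0 H
  atom 3: C, bond orders sum to 1 (valence 4) → 3 H
  atom 4: C, bond orders sum to 3 (valence 4) → 1 H
  atom 5: C, bond orders sum to 3 (valence 4) → 1 H
  atom 6: O, bond orders sum to 1 (valence 2) → 1 H
  atom 7: C, bond orders sum to 2 (valence 4) → 2 H
  atom 8: C, bond orders sum to 2 (valence 4) → 2 H
  atom 9: C, bond orders sum to 2 (valence 4) → 2 H
  atom 10: C, bond orders sum to 3 (valence 4) → 1 H
  atom 11: O, bond orders sum to 2 (valence 2) → 0 H
  atom 12: C, bond orders sum to 1 (valence 4) → 3 H
Totals → C:9, H:16, O:3.
In Hill order: C9H16O3.

C9H16O3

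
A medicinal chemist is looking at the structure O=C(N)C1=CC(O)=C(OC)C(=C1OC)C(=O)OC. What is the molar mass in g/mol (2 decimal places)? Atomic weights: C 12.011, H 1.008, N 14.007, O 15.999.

First, the molecular formula is C11H13NO6 (counting implicit H from valence).
  C: 11 × 12.011 = 132.121
  H: 13 × 1.008 = 13.104
  N: 1 × 14.007 = 14.007
  O: 6 × 15.999 = 95.994
Sum: 11×12.011 + 13×1.008 + 1×14.007 + 6×15.999 = 255.226 → 255.23 g/mol.

255.23 g/mol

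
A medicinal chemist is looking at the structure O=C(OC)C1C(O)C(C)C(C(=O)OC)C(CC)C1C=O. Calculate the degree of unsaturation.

Molecular formula: C14H22O6.
DoU = (2C + 2 + N − H − X) / 2, where X is the halogen count and O/S are ignored.
    = (2·14 + 2 + 0 − 22 − 0) / 2 = 8 / 2 = 4.

4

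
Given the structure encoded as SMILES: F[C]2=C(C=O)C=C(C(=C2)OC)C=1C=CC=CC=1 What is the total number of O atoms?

2

Scan the SMILES for O atoms (remember two-letter symbols like Cl and Br are single atoms).
Oxygen count: 2.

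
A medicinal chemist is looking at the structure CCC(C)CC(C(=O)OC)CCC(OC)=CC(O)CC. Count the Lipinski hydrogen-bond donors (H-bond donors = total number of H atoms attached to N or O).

1

Donors: find every N or O and count the H atoms it carries.
  atom 8 (O): bond orders sum to 2 → 0 H
  atom 9 (O): bond orders sum to 2 → 0 H
  atom 14 (O): bond orders sum to 2 → 0 H
  atom 18 (O): bond orders sum to 1 → 1 H
Lipinski HBD = 1.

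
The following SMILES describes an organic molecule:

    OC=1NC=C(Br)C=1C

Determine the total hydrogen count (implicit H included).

6

Walk through each heavy atom and fill implicit hydrogens from standard valence (C 4, N 3, O 2, S 2, halogen 1):
  atom 1: O, bond orders sum to 1 (valence 2) → 1 H
  atom 2: C, bond orders sum to 4 (valence 4) → 0 H
  atom 3: N, bond orders sum to 2 (valence 3) → 1 H
  atom 4: C, bond orders sum to 3 (valence 4) → 1 H
  atom 5: C, bond orders sum to 4 (valence 4) → 0 H
  atom 6: Br (halogen, monovalent) → 0 H
  atom 7: C, bond orders sum to 4 (valence 4) → 0 H
  atom 8: C, bond orders sum to 1 (valence 4) → 3 H
Total hydrogens: 6.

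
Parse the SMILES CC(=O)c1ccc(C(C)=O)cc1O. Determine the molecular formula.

Walk through each heavy atom and fill implicit hydrogens from standard valence (C 4, N 3, O 2, S 2, halogen 1); for lowercase aromatic atoms, an aromatic c carries 1 H when it has two neighbours and 0 H with three, and aromatic n carries 0 H:
  atom 1: C, bond orders sum to 1 (valence 4) → 3 H
  atom 2: C, bond orders sum to 4 (valence 4) → 0 H
  atom 3: O, bond orders sum to 2 (valence 2) → 0 H
  atom 4: aromatic c, 3 neighbours → 0 H
  atom 5: aromatic c, 2 neighbours → 1 H
  atom 6: aromatic c, 2 neighbours → 1 H
  atom 7: aromatic c, 3 neighbours → 0 H
  atom 8: C, bond orders sum to 4 (valence 4) → 0 H
  atom 9: C, bond orders sum to 1 (valence 4) → 3 H
  atom 10: O, bond orders sum to 2 (valence 2) → 0 H
  atom 11: aromatic c, 2 neighbours → 1 H
  atom 12: aromatic c, 3 neighbours → 0 H
  atom 13: O, bond orders sum to 1 (valence 2) → 1 H
Totals → C:10, H:10, O:3.
In Hill order: C10H10O3.

C10H10O3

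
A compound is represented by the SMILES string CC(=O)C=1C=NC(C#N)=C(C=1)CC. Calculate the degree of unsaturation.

7

Molecular formula: C10H10N2O.
DoU = (2C + 2 + N − H − X) / 2, where X is the halogen count and O/S are ignored.
    = (2·10 + 2 + 2 − 10 − 0) / 2 = 14 / 2 = 7.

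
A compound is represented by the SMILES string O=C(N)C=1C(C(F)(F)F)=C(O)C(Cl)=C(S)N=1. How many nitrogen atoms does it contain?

Scan the SMILES for N atoms (remember two-letter symbols like Cl and Br are single atoms).
Nitrogen count: 2.

2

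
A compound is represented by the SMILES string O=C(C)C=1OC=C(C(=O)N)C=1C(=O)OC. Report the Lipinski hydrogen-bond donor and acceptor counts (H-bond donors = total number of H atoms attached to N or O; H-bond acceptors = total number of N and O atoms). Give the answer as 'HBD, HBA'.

2, 6

Donors: find every N or O and count the H atoms it carries.
  atom 1 (O): bond orders sum to 2 → 0 H
  atom 5 (O): bond orders sum to 2 → 0 H
  atom 9 (O): bond orders sum to 2 → 0 H
  atom 10 (N): bond orders sum to 1 → 2 H
  atom 13 (O): bond orders sum to 2 → 0 H
  atom 14 (O): bond orders sum to 2 → 0 H
Lipinski HBD = 2.
Acceptors: N atoms = 1, O atoms = 5 → HBA = 6.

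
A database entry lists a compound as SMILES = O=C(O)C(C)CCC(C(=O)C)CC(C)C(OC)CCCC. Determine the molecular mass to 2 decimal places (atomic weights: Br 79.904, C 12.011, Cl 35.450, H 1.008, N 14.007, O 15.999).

First, the molecular formula is C17H32O4 (counting implicit H from valence).
  C: 17 × 12.011 = 204.187
  H: 32 × 1.008 = 32.256
  O: 4 × 15.999 = 63.996
Sum: 17×12.011 + 32×1.008 + 4×15.999 = 300.439 → 300.44 g/mol.

300.44 g/mol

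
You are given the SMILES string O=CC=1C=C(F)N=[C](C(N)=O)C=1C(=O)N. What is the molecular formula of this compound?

Walk through each heavy atom and fill implicit hydrogens from standard valence (C 4, N 3, O 2, S 2, halogen 1):
  atom 1: O, bond orders sum to 2 (valence 2) → 0 H
  atom 2: C, bond orders sum to 3 (valence 4) → 1 H
  atom 3: C, bond orders sum to 4 (valence 4) → 0 H
  atom 4: C, bond orders sum to 3 (valence 4) → 1 H
  atom 5: C, bond orders sum to 4 (valence 4) → 0 H
  atom 6: F (halogen, monovalent) → 0 H
  atom 7: N, bond orders sum to 3 (valence 3) → 0 H
  atom 8: C with explicit H count 0
  atom 9: C, bond orders sum to 4 (valence 4) → 0 H
  atom 10: N, bond orders sum to 1 (valence 3) → 2 H
  atom 11: O, bond orders sum to 2 (valence 2) → 0 H
  atom 12: C, bond orders sum to 4 (valence 4) → 0 H
  atom 13: C, bond orders sum to 4 (valence 4) → 0 H
  atom 14: O, bond orders sum to 2 (valence 2) → 0 H
  atom 15: N, bond orders sum to 1 (valence 3) → 2 H
Totals → C:8, H:6, F:1, N:3, O:3.
In Hill order: C8H6FN3O3.

C8H6FN3O3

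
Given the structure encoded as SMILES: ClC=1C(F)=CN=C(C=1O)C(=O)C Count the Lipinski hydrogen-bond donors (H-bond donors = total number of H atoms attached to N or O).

1

Donors: find every N or O and count the H atoms it carries.
  atom 6 (N): bond orders sum to 3 → 0 H
  atom 9 (O): bond orders sum to 1 → 1 H
  atom 11 (O): bond orders sum to 2 → 0 H
Lipinski HBD = 1.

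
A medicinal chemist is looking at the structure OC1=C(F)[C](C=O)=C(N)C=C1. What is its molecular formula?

C7H6FNO2

Walk through each heavy atom and fill implicit hydrogens from standard valence (C 4, N 3, O 2, S 2, halogen 1):
  atom 1: O, bond orders sum to 1 (valence 2) → 1 H
  atom 2: C, bond orders sum to 4 (valence 4) → 0 H
  atom 3: C, bond orders sum to 4 (valence 4) → 0 H
  atom 4: F (halogen, monovalent) → 0 H
  atom 5: C with explicit H count 0
  atom 6: C, bond orders sum to 3 (valence 4) → 1 H
  atom 7: O, bond orders sum to 2 (valence 2) → 0 H
  atom 8: C, bond orders sum to 4 (valence 4) → 0 H
  atom 9: N, bond orders sum to 1 (valence 3) → 2 H
  atom 10: C, bond orders sum to 3 (valence 4) → 1 H
  atom 11: C, bond orders sum to 3 (valence 4) → 1 H
Totals → C:7, H:6, F:1, N:1, O:2.
In Hill order: C7H6FNO2.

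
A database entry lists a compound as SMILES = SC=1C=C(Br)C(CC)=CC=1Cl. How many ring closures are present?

In SMILES, each pair of matching ring-closure digits denotes one ring-closing bond; the number of such bonds equals the number of independent rings.
Ring-closure bonds here: 1.

1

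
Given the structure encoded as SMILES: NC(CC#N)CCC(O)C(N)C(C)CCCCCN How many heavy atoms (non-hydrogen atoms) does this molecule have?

19

Every atom symbol written in the SMILES (organic subset) is one heavy atom; implicit H are not written.
Heavy atoms by element → C:14, N:4, O:1.
Total: 19.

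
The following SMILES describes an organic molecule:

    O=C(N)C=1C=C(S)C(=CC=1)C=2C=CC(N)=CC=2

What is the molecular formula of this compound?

Walk through each heavy atom and fill implicit hydrogens from standard valence (C 4, N 3, O 2, S 2, halogen 1):
  atom 1: O, bond orders sum to 2 (valence 2) → 0 H
  atom 2: C, bond orders sum to 4 (valence 4) → 0 H
  atom 3: N, bond orders sum to 1 (valence 3) → 2 H
  atom 4: C, bond orders sum to 4 (valence 4) → 0 H
  atom 5: C, bond orders sum to 3 (valence 4) → 1 H
  atom 6: C, bond orders sum to 4 (valence 4) → 0 H
  atom 7: S, bond orders sum to 1 (valence 2) → 1 H
  atom 8: C, bond orders sum to 4 (valence 4) → 0 H
  atom 9: C, bond orders sum to 3 (valence 4) → 1 H
  atom 10: C, bond orders sum to 3 (valence 4) → 1 H
  atom 11: C, bond orders sum to 4 (valence 4) → 0 H
  atom 12: C, bond orders sum to 3 (valence 4) → 1 H
  atom 13: C, bond orders sum to 3 (valence 4) → 1 H
  atom 14: C, bond orders sum to 4 (valence 4) → 0 H
  atom 15: N, bond orders sum to 1 (valence 3) → 2 H
  atom 16: C, bond orders sum to 3 (valence 4) → 1 H
  atom 17: C, bond orders sum to 3 (valence 4) → 1 H
Totals → C:13, H:12, N:2, O:1, S:1.
In Hill order: C13H12N2OS.

C13H12N2OS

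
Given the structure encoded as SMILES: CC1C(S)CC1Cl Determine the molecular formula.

Walk through each heavy atom and fill implicit hydrogens from standard valence (C 4, N 3, O 2, S 2, halogen 1):
  atom 1: C, bond orders sum to 1 (valence 4) → 3 H
  atom 2: C, bond orders sum to 3 (valence 4) → 1 H
  atom 3: C, bond orders sum to 3 (valence 4) → 1 H
  atom 4: S, bond orders sum to 1 (valence 2) → 1 H
  atom 5: C, bond orders sum to 2 (valence 4) → 2 H
  atom 6: C, bond orders sum to 3 (valence 4) → 1 H
  atom 7: Cl (halogen, monovalent) → 0 H
Totals → C:5, H:9, Cl:1, S:1.
In Hill order: C5H9ClS.

C5H9ClS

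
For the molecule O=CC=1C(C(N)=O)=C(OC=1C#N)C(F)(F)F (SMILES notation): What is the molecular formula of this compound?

Walk through each heavy atom and fill implicit hydrogens from standard valence (C 4, N 3, O 2, S 2, halogen 1):
  atom 1: O, bond orders sum to 2 (valence 2) → 0 H
  atom 2: C, bond orders sum to 3 (valence 4) → 1 H
  atom 3: C, bond orders sum to 4 (valence 4) → 0 H
  atom 4: C, bond orders sum to 4 (valence 4) → 0 H
  atom 5: C, bond orders sum to 4 (valence 4) → 0 H
  atom 6: N, bond orders sum to 1 (valence 3) → 2 H
  atom 7: O, bond orders sum to 2 (valence 2) → 0 H
  atom 8: C, bond orders sum to 4 (valence 4) → 0 H
  atom 9: O, bond orders sum to 2 (valence 2) → 0 H
  atom 10: C, bond orders sum to 4 (valence 4) → 0 H
  atom 11: C, bond orders sum to 4 (valence 4) → 0 H
  atom 12: N, bond orders sum to 3 (valence 3) → 0 H
  atom 13: C, bond orders sum to 4 (valence 4) → 0 H
  atom 14: F (halogen, monovalent) → 0 H
  atom 15: F (halogen, monovalent) → 0 H
  atom 16: F (halogen, monovalent) → 0 H
Totals → C:8, H:3, F:3, N:2, O:3.

C8H3F3N2O3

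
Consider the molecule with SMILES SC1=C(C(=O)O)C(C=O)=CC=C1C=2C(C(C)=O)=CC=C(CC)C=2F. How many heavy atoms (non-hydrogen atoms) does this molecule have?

Every atom symbol written in the SMILES (organic subset) is one heavy atom; implicit H are not written.
Heavy atoms by element → C:18, F:1, O:4, S:1.
Total: 24.

24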